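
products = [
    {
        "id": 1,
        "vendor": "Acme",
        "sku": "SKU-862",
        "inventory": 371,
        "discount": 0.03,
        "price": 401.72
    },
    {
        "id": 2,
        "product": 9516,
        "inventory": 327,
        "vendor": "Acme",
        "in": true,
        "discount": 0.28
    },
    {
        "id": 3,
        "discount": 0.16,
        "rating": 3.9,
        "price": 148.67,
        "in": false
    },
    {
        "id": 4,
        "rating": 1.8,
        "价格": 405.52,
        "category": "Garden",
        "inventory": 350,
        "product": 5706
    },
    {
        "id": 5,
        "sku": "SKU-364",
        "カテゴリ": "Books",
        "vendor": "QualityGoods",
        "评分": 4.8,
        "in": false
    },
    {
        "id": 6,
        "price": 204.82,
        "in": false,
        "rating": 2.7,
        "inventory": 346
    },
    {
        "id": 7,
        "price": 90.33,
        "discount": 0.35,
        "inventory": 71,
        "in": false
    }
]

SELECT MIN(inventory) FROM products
71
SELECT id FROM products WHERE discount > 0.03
[2, 3, 7]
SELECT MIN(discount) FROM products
0.03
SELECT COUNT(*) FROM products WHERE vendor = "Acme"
2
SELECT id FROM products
[1, 2, 3, 4, 5, 6, 7]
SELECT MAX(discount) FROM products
0.35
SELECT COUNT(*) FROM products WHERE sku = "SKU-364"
1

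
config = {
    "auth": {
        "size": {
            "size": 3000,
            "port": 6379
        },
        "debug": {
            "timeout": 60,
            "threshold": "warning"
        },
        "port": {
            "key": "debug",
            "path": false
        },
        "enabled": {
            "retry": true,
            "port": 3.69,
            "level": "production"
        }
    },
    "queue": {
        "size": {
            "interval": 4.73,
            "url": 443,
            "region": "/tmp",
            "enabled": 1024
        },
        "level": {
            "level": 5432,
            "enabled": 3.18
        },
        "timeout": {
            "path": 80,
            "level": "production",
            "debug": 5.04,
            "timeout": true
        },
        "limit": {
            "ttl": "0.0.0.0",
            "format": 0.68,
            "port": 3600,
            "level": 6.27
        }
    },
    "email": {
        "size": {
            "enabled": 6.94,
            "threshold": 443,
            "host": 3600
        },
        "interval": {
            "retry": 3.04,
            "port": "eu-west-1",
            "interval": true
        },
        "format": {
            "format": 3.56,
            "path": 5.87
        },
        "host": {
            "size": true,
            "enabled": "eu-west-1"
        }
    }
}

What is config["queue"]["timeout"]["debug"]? 5.04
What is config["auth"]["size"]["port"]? 6379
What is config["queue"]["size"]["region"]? "/tmp"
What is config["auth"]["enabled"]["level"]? "production"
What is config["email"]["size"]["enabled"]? 6.94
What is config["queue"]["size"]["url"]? 443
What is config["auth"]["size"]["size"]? 3000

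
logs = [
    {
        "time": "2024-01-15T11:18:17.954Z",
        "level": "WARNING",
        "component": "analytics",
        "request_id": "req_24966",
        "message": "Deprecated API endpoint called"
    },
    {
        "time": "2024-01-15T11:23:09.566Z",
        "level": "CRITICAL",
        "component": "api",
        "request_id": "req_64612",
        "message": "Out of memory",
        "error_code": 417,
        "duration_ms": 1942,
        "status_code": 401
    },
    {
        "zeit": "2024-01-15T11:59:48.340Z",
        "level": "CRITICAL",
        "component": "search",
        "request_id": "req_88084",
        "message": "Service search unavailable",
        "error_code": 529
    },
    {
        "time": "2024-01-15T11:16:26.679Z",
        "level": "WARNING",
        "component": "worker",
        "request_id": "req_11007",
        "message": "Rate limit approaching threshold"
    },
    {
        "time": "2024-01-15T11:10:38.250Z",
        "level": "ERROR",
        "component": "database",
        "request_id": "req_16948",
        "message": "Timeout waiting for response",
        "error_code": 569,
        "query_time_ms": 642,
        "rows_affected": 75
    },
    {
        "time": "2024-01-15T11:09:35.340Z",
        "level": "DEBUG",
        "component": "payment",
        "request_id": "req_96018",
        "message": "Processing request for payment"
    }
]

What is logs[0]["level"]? "WARNING"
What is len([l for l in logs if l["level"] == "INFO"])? 0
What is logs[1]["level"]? "CRITICAL"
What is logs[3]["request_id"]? "req_11007"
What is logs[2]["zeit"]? "2024-01-15T11:59:48.340Z"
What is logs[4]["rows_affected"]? 75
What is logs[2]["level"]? "CRITICAL"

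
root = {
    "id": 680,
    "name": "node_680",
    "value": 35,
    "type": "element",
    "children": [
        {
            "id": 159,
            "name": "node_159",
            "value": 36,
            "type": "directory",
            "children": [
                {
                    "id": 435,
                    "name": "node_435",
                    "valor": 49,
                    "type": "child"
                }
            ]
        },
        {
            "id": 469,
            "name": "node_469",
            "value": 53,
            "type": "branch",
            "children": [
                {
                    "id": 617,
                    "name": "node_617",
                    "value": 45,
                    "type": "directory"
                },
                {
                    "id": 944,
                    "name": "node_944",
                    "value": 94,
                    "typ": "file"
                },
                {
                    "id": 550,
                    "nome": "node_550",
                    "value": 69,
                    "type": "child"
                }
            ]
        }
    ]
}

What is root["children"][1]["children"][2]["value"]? 69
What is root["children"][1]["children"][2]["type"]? "child"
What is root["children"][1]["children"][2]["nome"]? "node_550"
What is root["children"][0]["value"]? 36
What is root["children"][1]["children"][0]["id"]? 617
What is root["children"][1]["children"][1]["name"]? "node_944"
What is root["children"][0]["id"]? 159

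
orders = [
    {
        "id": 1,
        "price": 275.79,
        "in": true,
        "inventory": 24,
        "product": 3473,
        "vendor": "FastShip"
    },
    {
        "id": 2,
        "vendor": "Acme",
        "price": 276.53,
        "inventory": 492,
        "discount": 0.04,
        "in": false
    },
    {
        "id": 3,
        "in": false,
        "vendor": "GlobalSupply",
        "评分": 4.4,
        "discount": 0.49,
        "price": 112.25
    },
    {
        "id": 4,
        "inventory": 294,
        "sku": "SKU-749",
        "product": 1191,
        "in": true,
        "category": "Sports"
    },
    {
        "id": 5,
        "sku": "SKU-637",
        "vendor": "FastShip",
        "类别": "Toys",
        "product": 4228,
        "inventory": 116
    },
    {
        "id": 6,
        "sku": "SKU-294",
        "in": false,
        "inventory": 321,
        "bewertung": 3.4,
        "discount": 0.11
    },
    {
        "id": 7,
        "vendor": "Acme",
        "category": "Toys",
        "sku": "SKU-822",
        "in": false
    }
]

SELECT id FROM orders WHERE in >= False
[1, 2, 3, 4, 6, 7]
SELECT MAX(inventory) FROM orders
492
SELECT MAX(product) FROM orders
4228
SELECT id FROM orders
[1, 2, 3, 4, 5, 6, 7]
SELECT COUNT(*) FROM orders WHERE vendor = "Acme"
2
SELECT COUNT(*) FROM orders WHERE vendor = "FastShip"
2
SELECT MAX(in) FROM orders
True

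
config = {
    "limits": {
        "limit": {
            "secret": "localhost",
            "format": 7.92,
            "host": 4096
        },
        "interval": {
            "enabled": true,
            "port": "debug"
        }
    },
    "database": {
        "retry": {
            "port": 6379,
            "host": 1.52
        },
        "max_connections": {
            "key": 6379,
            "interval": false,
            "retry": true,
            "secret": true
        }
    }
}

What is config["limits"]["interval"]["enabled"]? True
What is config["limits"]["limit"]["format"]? 7.92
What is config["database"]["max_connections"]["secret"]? True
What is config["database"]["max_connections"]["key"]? 6379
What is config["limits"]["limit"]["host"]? 4096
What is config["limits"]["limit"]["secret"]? "localhost"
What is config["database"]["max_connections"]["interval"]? False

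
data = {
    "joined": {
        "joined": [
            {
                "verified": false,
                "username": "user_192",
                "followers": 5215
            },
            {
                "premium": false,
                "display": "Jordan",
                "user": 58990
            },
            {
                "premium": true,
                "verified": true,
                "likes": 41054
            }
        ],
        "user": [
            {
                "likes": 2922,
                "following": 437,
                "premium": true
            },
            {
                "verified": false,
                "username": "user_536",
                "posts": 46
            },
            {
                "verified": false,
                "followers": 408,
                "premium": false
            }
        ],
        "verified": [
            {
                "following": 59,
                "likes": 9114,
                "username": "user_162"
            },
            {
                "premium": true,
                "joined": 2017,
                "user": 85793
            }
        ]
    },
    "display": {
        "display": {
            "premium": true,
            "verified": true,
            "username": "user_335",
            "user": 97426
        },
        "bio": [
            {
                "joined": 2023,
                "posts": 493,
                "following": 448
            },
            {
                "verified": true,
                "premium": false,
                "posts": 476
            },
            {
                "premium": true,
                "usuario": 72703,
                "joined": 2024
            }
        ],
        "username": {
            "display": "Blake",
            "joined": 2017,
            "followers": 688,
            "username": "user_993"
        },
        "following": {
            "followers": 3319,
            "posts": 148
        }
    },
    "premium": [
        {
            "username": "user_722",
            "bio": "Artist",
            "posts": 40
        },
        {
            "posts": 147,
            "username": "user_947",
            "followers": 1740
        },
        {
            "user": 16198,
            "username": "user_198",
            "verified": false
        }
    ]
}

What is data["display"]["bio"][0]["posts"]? 493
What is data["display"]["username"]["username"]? "user_993"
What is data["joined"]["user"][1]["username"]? "user_536"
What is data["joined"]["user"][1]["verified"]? False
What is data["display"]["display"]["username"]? "user_335"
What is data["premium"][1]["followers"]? 1740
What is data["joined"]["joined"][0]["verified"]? False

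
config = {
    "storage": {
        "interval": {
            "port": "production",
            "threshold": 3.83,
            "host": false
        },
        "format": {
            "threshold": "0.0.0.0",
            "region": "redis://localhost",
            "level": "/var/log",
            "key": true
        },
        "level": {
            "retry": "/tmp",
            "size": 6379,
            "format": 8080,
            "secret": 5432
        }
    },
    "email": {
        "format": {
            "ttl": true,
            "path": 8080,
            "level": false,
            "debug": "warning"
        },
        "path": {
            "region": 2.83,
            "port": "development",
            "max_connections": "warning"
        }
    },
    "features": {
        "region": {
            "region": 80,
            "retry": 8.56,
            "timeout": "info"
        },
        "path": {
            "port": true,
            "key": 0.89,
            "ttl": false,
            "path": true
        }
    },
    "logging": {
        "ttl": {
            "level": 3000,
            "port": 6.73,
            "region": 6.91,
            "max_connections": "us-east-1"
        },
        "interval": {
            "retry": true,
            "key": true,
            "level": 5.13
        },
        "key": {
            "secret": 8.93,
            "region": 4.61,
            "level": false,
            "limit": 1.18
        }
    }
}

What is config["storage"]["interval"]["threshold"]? 3.83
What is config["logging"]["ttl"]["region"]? 6.91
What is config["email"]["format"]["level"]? False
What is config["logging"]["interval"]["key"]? True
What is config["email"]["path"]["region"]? 2.83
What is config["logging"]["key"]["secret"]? 8.93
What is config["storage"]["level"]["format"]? 8080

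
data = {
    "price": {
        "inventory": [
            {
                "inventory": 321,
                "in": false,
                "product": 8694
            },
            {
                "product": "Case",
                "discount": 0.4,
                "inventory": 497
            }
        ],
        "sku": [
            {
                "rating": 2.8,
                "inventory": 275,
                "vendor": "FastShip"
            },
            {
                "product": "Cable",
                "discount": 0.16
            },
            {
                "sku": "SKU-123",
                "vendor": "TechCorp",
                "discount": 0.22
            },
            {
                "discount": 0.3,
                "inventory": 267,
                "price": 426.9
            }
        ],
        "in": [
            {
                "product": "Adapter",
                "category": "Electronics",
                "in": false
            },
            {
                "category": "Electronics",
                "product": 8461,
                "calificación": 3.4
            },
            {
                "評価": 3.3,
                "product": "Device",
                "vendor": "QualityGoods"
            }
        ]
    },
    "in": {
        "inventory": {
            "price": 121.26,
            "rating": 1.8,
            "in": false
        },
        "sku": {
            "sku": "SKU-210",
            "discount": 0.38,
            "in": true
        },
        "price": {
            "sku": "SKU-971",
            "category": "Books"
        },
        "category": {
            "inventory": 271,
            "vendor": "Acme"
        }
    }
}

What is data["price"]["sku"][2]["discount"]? 0.22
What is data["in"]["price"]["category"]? "Books"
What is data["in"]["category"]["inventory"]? 271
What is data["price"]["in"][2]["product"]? "Device"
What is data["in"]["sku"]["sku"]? "SKU-210"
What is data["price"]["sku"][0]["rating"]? 2.8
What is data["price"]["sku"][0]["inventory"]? 275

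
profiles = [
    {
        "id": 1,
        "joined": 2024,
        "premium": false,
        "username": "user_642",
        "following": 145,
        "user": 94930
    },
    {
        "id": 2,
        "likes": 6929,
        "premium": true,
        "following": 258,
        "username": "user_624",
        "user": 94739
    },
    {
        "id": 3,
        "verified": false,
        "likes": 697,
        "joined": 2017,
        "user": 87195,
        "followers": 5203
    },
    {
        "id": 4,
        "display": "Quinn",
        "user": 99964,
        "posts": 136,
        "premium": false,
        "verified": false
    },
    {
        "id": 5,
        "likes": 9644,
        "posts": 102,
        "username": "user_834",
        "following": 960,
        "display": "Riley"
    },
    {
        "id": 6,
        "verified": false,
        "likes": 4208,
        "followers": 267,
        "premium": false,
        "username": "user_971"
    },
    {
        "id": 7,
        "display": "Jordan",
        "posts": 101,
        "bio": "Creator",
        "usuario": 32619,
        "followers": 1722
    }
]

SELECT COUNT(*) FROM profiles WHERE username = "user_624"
1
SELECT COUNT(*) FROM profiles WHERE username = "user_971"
1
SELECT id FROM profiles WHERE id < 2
[1]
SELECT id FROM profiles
[1, 2, 3, 4, 5, 6, 7]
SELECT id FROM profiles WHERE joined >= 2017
[1, 3]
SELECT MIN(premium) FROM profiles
False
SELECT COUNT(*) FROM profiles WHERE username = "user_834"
1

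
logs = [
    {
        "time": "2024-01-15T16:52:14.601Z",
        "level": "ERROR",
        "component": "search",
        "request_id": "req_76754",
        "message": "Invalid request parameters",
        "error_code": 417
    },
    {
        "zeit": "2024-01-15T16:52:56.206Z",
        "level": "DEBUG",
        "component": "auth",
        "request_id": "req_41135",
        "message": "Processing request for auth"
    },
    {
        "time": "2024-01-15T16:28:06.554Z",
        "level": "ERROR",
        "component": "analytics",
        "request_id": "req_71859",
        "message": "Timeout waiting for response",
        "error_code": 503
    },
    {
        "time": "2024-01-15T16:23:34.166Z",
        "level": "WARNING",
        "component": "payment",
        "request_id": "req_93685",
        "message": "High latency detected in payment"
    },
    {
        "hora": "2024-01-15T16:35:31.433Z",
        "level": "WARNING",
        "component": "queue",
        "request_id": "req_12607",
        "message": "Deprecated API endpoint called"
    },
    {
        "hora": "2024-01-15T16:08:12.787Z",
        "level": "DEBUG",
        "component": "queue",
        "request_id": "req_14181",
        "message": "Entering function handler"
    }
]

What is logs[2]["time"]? "2024-01-15T16:28:06.554Z"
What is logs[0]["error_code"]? 417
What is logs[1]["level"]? "DEBUG"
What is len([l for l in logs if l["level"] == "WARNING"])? 2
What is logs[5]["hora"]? "2024-01-15T16:08:12.787Z"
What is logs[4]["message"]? "Deprecated API endpoint called"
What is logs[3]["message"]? "High latency detected in payment"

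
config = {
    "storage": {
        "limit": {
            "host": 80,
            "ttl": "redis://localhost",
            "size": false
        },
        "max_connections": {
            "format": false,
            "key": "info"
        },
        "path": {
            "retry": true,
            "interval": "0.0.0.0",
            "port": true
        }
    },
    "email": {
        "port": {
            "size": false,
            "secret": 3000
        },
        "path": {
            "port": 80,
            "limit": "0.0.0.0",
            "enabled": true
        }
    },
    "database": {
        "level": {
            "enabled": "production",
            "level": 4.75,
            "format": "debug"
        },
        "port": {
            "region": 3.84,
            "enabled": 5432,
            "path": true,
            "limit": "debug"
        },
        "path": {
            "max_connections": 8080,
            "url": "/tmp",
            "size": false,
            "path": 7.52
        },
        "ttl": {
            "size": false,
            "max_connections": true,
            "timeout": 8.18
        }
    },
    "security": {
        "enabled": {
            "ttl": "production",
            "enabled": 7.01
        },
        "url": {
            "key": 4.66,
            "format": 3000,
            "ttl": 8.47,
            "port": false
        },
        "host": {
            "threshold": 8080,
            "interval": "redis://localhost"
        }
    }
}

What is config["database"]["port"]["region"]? 3.84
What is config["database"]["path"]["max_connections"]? 8080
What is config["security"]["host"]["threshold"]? 8080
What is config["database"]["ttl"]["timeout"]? 8.18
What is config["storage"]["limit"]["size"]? False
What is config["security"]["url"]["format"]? 3000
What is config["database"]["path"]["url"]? "/tmp"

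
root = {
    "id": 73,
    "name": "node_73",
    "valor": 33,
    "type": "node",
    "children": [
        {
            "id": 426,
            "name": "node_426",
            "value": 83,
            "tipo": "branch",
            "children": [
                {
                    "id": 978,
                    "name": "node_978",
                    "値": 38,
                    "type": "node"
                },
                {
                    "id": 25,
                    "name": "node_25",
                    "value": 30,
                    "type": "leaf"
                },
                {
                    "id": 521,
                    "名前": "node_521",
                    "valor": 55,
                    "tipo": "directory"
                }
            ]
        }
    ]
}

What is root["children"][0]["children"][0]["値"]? 38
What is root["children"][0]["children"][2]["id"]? 521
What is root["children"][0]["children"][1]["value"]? 30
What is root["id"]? 73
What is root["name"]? "node_73"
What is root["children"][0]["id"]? 426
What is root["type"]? "node"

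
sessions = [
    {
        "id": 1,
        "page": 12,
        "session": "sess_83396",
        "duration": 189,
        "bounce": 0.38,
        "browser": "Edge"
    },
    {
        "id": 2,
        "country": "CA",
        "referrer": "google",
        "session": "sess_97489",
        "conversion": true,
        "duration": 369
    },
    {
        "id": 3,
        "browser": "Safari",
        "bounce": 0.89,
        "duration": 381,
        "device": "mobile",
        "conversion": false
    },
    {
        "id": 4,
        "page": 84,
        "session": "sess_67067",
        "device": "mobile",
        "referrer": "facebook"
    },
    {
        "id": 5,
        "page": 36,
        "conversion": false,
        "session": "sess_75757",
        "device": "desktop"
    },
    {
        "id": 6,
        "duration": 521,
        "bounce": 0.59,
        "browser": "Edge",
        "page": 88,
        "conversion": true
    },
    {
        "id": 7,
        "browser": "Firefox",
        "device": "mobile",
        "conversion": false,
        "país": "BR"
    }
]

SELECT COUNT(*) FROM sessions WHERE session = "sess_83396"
1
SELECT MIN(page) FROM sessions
12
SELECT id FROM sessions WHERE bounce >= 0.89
[3]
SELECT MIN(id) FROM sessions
1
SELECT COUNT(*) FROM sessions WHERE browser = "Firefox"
1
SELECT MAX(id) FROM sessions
7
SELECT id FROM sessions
[1, 2, 3, 4, 5, 6, 7]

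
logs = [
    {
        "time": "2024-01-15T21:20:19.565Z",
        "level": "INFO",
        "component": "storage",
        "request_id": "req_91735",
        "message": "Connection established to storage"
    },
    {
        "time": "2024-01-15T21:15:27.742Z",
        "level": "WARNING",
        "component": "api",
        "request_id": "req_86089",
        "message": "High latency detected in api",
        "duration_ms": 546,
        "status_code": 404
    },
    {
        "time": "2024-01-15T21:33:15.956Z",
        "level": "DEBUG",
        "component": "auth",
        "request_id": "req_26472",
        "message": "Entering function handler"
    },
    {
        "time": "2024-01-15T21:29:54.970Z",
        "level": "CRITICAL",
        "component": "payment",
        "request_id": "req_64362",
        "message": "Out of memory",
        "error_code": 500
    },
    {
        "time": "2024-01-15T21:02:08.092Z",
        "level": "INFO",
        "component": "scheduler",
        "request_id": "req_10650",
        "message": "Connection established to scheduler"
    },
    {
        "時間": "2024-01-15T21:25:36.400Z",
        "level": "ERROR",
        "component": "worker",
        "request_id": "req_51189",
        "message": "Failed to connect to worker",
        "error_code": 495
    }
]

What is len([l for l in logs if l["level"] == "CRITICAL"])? 1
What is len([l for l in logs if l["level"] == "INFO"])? 2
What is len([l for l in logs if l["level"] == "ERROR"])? 1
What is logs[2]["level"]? "DEBUG"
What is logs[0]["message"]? "Connection established to storage"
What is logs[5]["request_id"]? "req_51189"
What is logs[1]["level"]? "WARNING"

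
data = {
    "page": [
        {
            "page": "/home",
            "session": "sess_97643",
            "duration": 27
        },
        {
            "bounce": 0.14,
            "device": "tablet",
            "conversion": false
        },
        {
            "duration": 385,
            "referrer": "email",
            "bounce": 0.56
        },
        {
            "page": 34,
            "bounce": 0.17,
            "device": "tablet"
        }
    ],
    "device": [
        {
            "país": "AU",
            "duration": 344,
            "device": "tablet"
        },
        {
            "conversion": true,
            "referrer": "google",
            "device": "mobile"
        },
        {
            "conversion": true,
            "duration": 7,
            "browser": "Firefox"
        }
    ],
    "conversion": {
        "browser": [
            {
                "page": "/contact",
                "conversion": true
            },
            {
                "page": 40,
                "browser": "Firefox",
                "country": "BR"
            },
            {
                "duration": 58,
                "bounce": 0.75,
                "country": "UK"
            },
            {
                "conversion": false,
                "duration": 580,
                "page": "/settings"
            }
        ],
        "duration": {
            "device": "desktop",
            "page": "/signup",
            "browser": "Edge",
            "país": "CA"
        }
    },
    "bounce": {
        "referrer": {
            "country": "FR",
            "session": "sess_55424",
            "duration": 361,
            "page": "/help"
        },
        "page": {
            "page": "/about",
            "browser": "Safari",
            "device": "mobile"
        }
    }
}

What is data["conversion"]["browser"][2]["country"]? "UK"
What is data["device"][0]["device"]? "tablet"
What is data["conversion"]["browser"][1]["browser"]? "Firefox"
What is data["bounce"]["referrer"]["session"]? "sess_55424"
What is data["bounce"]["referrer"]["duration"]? 361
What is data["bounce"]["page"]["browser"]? "Safari"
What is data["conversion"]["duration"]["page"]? "/signup"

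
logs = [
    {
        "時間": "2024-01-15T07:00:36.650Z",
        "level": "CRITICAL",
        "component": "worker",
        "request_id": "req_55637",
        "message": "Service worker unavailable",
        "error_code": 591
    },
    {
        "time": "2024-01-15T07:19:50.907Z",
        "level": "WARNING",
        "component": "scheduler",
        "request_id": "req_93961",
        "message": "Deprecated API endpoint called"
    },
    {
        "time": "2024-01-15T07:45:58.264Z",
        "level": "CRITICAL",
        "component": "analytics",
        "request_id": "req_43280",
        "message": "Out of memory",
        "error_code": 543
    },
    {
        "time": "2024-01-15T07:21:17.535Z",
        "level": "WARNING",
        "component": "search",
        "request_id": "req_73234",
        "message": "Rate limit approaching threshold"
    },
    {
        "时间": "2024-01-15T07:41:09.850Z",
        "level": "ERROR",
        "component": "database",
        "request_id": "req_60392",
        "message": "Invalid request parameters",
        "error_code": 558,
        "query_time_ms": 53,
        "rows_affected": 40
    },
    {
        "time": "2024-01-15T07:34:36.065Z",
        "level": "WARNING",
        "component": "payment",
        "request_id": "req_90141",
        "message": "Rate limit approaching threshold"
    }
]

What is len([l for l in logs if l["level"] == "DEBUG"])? 0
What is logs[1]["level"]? "WARNING"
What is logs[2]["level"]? "CRITICAL"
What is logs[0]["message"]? "Service worker unavailable"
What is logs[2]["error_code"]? 543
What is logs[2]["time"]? "2024-01-15T07:45:58.264Z"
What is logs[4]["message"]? "Invalid request parameters"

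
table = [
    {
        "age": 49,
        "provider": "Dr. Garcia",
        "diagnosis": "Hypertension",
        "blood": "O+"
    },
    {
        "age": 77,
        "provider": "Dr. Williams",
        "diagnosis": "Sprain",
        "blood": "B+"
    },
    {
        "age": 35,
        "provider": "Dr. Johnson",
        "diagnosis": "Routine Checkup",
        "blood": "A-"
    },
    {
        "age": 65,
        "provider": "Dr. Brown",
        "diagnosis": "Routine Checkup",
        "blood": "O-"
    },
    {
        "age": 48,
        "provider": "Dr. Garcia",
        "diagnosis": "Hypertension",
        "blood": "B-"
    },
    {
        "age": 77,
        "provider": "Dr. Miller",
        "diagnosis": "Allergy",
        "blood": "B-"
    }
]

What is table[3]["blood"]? "O-"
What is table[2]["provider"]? "Dr. Johnson"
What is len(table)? 6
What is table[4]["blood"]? "B-"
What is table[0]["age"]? 49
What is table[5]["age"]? 77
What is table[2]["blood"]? "A-"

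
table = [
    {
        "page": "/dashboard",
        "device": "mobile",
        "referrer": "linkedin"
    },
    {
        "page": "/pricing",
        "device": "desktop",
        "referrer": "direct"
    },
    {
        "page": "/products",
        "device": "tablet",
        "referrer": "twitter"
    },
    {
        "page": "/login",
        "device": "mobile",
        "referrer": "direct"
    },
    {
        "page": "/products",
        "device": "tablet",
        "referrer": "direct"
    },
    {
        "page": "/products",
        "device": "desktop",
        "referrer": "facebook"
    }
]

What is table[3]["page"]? "/login"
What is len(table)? 6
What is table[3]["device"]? "mobile"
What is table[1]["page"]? "/pricing"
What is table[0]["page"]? "/dashboard"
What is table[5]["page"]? "/products"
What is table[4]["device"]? "tablet"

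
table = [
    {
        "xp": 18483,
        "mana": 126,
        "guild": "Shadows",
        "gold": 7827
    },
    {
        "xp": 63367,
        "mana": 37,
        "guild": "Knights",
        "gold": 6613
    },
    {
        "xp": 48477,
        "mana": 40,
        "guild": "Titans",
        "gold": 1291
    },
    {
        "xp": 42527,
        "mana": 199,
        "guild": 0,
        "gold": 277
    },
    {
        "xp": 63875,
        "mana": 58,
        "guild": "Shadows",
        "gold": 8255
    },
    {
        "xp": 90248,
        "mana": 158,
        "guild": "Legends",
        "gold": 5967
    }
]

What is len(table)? 6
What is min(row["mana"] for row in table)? 37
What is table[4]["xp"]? 63875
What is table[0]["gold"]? 7827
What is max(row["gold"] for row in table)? 8255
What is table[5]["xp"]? 90248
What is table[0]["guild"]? "Shadows"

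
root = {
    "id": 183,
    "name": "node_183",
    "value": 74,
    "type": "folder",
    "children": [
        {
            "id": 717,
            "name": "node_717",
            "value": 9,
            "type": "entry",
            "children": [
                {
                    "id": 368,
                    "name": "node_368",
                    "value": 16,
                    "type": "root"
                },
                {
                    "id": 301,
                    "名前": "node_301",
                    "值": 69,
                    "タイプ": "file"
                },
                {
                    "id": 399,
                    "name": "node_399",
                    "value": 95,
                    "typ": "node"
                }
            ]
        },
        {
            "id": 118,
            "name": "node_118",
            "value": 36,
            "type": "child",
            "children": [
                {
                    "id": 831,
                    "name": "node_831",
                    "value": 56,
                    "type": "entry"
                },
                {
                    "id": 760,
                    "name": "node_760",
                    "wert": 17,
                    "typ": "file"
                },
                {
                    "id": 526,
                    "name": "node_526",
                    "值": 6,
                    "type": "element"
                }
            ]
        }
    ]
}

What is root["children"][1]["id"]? 118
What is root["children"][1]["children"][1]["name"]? "node_760"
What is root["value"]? 74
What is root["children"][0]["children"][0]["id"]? 368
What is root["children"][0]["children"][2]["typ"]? "node"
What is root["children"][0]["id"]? 717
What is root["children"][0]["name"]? "node_717"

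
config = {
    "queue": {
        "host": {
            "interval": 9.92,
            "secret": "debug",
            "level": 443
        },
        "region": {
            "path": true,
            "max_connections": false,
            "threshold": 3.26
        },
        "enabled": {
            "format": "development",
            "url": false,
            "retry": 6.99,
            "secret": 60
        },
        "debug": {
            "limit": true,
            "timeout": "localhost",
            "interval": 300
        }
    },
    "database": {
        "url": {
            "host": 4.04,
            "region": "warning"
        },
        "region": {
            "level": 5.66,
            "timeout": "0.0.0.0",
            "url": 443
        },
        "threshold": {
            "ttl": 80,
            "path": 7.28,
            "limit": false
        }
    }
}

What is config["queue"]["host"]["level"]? 443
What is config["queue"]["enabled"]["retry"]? 6.99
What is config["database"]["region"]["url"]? 443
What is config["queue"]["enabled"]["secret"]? 60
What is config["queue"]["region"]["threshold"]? 3.26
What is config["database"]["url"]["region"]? "warning"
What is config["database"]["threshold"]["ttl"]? 80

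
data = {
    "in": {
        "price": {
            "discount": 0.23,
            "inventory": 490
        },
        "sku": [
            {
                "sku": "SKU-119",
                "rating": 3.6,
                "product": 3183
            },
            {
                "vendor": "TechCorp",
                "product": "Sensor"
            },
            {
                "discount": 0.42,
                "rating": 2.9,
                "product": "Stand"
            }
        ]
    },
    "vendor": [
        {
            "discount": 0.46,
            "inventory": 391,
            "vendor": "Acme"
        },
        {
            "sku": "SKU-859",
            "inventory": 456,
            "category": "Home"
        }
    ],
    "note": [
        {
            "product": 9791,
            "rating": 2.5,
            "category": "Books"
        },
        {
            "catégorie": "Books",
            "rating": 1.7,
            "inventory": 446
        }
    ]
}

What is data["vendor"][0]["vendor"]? "Acme"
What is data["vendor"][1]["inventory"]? 456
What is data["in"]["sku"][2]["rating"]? 2.9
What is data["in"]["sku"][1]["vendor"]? "TechCorp"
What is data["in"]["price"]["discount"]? 0.23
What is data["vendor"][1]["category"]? "Home"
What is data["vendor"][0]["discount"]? 0.46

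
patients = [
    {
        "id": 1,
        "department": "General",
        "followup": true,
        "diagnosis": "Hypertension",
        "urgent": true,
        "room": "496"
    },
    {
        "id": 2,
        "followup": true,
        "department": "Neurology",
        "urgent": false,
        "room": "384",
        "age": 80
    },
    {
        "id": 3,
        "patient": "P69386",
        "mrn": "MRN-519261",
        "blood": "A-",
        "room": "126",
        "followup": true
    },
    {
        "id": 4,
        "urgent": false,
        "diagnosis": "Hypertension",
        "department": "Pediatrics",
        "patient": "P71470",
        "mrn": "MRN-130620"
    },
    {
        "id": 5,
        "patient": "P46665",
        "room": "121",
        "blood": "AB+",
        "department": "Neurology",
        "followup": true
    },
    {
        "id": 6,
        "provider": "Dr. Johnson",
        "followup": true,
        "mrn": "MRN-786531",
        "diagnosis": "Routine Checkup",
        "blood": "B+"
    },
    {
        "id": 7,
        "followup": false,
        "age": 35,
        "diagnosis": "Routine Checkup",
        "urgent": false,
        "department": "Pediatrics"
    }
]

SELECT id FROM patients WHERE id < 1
[]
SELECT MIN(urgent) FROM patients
False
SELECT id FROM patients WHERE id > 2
[3, 4, 5, 6, 7]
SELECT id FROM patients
[1, 2, 3, 4, 5, 6, 7]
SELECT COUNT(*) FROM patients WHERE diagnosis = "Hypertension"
2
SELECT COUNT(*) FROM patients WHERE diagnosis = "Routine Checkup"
2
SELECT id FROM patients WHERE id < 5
[1, 2, 3, 4]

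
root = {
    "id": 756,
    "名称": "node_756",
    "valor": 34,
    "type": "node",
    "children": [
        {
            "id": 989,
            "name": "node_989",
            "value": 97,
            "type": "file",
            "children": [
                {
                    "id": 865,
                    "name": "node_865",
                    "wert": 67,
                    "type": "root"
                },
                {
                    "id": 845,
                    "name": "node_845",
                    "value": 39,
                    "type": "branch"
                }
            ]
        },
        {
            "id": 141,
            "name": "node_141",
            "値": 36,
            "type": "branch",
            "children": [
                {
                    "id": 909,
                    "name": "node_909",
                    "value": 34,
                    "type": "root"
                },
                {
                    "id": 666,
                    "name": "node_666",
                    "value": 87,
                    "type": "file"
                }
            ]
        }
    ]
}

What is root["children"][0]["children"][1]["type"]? "branch"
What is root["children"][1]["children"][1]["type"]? "file"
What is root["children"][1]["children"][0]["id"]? 909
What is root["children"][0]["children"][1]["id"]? 845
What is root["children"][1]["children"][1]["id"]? 666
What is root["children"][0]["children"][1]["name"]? "node_845"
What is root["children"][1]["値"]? 36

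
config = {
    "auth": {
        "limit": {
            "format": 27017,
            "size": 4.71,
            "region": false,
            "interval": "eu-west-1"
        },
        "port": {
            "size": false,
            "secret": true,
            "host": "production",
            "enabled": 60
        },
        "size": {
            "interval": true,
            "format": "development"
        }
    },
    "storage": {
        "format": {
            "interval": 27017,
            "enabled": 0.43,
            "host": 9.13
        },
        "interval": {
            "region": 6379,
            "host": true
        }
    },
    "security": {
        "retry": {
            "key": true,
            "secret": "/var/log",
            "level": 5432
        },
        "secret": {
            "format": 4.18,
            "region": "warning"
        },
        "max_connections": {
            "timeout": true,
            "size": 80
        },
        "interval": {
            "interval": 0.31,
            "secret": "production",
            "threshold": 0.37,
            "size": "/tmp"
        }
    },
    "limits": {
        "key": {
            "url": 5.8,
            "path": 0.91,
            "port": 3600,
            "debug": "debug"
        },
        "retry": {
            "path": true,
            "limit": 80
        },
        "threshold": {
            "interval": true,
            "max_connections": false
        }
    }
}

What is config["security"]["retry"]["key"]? True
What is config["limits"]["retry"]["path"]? True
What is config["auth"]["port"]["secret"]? True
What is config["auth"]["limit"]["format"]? 27017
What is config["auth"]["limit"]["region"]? False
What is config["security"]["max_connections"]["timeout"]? True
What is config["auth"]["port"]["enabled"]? 60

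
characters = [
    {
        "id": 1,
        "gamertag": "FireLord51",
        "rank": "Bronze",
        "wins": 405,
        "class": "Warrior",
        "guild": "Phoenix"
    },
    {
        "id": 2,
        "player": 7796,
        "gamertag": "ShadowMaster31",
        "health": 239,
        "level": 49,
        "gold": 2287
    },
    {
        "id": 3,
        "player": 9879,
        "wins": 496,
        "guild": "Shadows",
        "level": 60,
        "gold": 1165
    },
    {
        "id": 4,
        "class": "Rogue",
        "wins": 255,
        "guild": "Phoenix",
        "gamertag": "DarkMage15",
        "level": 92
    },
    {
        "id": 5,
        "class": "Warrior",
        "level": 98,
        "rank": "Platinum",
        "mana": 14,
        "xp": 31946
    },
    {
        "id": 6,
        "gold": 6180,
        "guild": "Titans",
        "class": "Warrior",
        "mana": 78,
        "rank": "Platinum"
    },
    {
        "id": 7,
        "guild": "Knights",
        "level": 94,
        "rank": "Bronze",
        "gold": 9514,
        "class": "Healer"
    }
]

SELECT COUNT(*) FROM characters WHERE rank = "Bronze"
2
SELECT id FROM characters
[1, 2, 3, 4, 5, 6, 7]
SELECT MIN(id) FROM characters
1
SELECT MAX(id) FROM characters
7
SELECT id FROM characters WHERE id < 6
[1, 2, 3, 4, 5]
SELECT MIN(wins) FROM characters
255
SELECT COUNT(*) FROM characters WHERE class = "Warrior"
3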